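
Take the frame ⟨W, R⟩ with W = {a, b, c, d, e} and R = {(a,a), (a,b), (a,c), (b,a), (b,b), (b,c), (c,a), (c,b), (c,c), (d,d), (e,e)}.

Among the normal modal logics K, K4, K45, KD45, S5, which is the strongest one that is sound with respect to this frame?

Transitive (axiom 4): yes — every two-step R-path is closed by a direct edge.
Euclidean (axiom 5): yes — any two successors of a common world are R-related.
Serial (axiom D): yes — every world has a successor (e.g. a R a).
Reflexive (axiom T): yes — every world is R-related to itself.
So F validates K, K4, K45, KD45, S5. The strongest is S5.

S5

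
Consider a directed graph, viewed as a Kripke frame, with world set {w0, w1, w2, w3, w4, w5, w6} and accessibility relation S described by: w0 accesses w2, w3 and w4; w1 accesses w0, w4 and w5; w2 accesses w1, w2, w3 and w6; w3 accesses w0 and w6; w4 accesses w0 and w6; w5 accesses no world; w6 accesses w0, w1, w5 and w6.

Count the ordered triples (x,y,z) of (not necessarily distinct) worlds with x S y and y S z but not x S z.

29

Enumerating: (w0,w2,w1), (w0,w2,w6), (w0,w3,w0), (w0,w3,w6), (w0,w4,w0), (w0,w4,w6), (w1,w0,w2), (w1,w0,w3), (w1,w4,w6), (w2,w1,w0), (w2,w1,w4), (w2,w1,w5), … and 17 more.
Total: 29.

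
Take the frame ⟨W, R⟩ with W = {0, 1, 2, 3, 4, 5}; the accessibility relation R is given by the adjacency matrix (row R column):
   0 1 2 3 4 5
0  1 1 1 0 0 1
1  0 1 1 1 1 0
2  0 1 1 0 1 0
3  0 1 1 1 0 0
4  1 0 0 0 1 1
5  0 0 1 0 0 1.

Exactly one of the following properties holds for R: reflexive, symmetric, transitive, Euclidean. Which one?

reflexive

Reflexive: yes — every world is R-related to itself.
Symmetric: no — 0 R 1 but not 1 R 0.
Transitive: no — 0 R 1 and 1 R 3, but not 0 R 3.
Euclidean: no — 0 R 1 and 0 R 5, but not 1 R 5.
Only reflexive holds.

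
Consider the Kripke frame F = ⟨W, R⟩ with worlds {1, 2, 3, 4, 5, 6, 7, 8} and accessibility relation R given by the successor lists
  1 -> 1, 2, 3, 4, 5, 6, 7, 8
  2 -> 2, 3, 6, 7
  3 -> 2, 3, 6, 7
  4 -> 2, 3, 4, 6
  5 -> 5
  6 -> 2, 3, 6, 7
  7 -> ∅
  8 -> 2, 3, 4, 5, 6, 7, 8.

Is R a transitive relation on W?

Transitive: no — 4 R 2 and 2 R 7, but not 4 R 7.

No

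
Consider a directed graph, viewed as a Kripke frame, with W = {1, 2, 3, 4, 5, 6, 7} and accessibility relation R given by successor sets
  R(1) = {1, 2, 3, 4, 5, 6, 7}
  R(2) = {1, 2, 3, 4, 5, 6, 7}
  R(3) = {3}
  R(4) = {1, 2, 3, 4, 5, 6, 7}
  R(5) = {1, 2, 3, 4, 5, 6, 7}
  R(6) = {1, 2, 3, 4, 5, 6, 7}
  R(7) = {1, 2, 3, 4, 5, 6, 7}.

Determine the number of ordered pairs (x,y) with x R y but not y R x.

6

Enumerating: (1,3), (2,3), (4,3), (5,3), (6,3), (7,3).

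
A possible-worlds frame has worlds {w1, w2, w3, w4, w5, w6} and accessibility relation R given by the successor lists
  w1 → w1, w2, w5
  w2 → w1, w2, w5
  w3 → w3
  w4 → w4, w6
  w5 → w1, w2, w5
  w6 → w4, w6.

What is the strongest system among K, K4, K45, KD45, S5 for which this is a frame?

S5

Transitive (axiom 4): yes — every two-step R-path is closed by a direct edge.
Euclidean (axiom 5): yes — any two successors of a common world are R-related.
Serial (axiom D): yes — every world has a successor (e.g. w1 R w1).
Reflexive (axiom T): yes — every world is R-related to itself.
So F validates K, K4, K45, KD45, S5. The strongest is S5.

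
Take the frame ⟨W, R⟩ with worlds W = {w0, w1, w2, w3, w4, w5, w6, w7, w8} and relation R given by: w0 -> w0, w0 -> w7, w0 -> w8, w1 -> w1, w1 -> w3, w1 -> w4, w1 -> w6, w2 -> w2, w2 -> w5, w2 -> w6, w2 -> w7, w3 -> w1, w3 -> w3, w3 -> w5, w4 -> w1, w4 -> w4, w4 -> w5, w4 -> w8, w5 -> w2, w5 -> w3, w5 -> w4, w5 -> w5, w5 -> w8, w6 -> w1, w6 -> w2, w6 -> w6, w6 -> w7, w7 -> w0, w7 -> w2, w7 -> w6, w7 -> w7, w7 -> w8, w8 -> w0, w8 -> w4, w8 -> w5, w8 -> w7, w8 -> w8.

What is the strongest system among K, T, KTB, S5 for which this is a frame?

KTB

Reflexive (axiom T): yes — every world is R-related to itself.
Symmetric (axiom B): yes — every pair in R has its reverse in R.
Euclidean (axiom 5): no — w1 R w3 and w1 R w4, but not w3 R w4.
So F validates K, T, KTB; S5 would additionally require R to be Euclidean. The strongest is KTB.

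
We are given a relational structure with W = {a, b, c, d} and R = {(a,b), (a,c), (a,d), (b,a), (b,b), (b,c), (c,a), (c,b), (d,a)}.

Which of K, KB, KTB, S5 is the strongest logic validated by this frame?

Symmetric (axiom B): yes — every pair in R has its reverse in R.
Reflexive (axiom T): no — a is not related to itself.
Euclidean (axiom 5): no — a R b and a R d, but not b R d.
So F validates K, KB; KTB would additionally require R to be reflexive. The strongest is KB.

KB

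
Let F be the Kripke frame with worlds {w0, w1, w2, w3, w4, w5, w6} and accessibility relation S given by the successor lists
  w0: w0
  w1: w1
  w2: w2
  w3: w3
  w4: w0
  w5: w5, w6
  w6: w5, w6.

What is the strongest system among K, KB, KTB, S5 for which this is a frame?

Symmetric (axiom B): no — w4 S w0 but not w0 S w4.
Reflexive (axiom T): no — w4 is not related to itself.
Euclidean (axiom 5): yes — any two successors of a common world are S-related.
So F validates K; KB would additionally require S to be symmetric. The strongest is K.

K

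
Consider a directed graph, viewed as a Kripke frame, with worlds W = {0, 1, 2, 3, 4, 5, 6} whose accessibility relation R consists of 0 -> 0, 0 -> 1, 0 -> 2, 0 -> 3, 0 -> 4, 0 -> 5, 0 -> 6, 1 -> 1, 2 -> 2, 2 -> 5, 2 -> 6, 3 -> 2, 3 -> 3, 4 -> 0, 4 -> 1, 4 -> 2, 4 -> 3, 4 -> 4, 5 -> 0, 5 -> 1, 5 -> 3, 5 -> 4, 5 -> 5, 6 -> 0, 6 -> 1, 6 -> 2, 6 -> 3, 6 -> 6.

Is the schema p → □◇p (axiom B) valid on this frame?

No

By correspondence theory, B is valid on a frame iff R is symmetric.
Symmetric: no — 0 R 1 but not 1 R 0.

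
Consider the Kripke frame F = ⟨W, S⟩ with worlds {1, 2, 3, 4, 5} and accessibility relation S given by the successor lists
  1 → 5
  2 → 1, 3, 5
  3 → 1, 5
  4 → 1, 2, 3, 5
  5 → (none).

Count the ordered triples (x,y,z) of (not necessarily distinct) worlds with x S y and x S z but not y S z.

Enumerating: (1,5,5), (2,1,1), (2,1,3), (2,3,3), (2,5,1), (2,5,3), (2,5,5), (3,1,1), (3,5,1), (3,5,5), (4,1,1), (4,1,2), … and 8 more.
Total: 20.

20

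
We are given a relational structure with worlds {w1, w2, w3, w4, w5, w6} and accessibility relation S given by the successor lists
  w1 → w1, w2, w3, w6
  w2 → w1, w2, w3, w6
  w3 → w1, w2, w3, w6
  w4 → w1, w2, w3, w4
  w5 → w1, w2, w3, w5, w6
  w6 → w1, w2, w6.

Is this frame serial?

Yes

Serial: yes — every world has a successor (e.g. w1 S w1).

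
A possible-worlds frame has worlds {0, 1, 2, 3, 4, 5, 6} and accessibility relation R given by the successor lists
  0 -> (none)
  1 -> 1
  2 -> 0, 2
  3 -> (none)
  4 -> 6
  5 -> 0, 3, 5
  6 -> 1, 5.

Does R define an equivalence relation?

Reflexive: no — 0 is not related to itself.
Symmetric: no — 2 R 0 but not 0 R 2.
Transitive: no — 4 R 6 and 6 R 1, but not 4 R 1.
So R is not an equivalence relation.

No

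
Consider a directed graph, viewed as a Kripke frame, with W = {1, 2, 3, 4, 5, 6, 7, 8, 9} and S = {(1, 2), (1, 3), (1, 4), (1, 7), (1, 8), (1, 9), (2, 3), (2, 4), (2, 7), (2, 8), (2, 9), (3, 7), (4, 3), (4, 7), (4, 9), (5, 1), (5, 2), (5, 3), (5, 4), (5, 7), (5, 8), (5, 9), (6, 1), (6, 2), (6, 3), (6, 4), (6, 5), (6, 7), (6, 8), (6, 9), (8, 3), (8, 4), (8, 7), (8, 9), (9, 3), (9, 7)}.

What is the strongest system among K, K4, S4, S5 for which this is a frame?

Transitive (axiom 4): yes — every two-step S-path is closed by a direct edge.
Reflexive (axiom T): no — 1 is not related to itself.
Euclidean (axiom 5): no — 1 S 3 and 1 S 2, but not 3 S 2.
So F validates K, K4; S4 would additionally require S to be reflexive. The strongest is K4.

K4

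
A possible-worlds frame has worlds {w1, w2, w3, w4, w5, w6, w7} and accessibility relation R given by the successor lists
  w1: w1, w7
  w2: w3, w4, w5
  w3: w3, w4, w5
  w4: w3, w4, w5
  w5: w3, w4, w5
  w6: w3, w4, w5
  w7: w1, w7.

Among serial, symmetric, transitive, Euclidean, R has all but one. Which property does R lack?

symmetric

Serial: yes — every world has a successor (e.g. w1 R w1).
Symmetric: no — w2 R w3 but not w3 R w2.
Transitive: yes — every two-step R-path is closed by a direct edge.
Euclidean: yes — any two successors of a common world are R-related.
Only symmetric fails.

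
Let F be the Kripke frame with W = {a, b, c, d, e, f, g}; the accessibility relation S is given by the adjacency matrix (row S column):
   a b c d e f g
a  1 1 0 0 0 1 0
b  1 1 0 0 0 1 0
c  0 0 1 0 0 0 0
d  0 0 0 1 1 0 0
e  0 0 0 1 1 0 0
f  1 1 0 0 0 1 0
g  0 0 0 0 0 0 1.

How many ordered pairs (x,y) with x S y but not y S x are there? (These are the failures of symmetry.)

0

S is symmetric; there are no such tuples.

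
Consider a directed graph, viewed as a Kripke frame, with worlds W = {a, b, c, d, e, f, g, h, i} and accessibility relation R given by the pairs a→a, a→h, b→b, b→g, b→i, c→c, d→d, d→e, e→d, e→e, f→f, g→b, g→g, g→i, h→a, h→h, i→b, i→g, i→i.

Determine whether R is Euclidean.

Yes

Euclidean: yes — any two successors of a common world are R-related.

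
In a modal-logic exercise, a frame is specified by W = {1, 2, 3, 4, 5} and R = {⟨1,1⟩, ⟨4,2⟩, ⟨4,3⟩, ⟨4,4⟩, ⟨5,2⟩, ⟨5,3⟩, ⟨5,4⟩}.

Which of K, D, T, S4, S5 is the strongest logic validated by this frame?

K

Serial (axiom D): no — 2 has no R-successor.
Reflexive (axiom T): no — 2 is not related to itself.
Transitive (axiom 4): yes — every two-step R-path is closed by a direct edge.
Euclidean (axiom 5): no — 4 R 2 and 4 R 3, but not 2 R 3.
So F validates K; D would additionally require R to be serial. The strongest is K.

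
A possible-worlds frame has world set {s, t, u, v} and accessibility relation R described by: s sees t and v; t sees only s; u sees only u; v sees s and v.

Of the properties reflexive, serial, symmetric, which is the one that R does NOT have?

reflexive

Reflexive: no — s is not related to itself.
Serial: yes — every world has a successor (e.g. s R t).
Symmetric: yes — every pair in R has its reverse in R.
Only reflexive fails.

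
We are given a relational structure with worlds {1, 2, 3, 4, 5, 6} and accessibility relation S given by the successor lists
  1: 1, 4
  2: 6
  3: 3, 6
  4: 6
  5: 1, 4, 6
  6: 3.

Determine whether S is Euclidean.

Euclidean: no — 5 S 1 and 5 S 6, but not 1 S 6.

No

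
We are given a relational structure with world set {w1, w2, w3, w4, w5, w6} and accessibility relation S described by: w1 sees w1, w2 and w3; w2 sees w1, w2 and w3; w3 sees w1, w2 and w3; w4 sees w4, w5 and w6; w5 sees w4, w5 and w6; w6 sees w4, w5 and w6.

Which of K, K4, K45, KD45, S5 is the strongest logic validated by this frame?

Transitive (axiom 4): yes — every two-step S-path is closed by a direct edge.
Euclidean (axiom 5): yes — any two successors of a common world are S-related.
Serial (axiom D): yes — every world has a successor (e.g. w1 S w1).
Reflexive (axiom T): yes — every world is S-related to itself.
So F validates K, K4, K45, KD45, S5. The strongest is S5.

S5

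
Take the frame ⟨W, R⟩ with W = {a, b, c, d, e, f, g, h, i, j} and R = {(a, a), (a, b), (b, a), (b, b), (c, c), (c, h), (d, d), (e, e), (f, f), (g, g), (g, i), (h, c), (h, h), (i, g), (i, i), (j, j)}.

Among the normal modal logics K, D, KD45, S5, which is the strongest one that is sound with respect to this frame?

Serial (axiom D): yes — every world has a successor (e.g. a R a).
Euclidean (axiom 5): yes — any two successors of a common world are R-related.
Transitive (axiom 4): yes — every two-step R-path is closed by a direct edge.
Reflexive (axiom T): yes — every world is R-related to itself.
So F validates K, D, KD45, S5. The strongest is S5.

S5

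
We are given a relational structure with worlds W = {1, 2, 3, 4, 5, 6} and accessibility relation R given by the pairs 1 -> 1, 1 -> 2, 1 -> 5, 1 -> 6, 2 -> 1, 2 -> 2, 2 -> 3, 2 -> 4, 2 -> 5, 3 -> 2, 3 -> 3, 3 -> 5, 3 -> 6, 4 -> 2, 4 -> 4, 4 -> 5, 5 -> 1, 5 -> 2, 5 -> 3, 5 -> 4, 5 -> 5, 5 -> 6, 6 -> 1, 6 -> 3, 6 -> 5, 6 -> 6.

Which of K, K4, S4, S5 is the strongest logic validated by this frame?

K

Transitive (axiom 4): no — 1 R 2 and 2 R 3, but not 1 R 3.
Reflexive (axiom T): yes — every world is R-related to itself.
Euclidean (axiom 5): no — 1 R 2 and 1 R 6, but not 2 R 6.
So F validates K; K4 would additionally require R to be transitive. The strongest is K.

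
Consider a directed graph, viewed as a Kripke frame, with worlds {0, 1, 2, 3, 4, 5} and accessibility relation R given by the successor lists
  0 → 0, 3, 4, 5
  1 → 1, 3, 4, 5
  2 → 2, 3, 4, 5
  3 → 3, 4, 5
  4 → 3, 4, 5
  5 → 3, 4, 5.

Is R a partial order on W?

Reflexive: yes — every world is R-related to itself.
Transitive: yes — every two-step R-path is closed by a direct edge.
Antisymmetric: no — 3 R 4 and 4 R 3 with 3 ≠ 4.
So R is not a partial order.

No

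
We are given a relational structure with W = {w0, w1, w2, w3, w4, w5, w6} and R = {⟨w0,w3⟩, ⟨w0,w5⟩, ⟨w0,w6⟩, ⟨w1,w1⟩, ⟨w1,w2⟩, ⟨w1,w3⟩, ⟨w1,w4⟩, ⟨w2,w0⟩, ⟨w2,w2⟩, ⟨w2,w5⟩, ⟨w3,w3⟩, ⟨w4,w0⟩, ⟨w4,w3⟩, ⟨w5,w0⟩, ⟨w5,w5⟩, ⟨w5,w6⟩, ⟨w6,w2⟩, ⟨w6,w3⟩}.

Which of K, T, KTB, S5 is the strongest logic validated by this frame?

Reflexive (axiom T): no — w0 is not related to itself.
Symmetric (axiom B): no — w0 R w3 but not w3 R w0.
Euclidean (axiom 5): no — w0 R w3 and w0 R w5, but not w3 R w5.
So F validates K; T would additionally require R to be reflexive. The strongest is K.

K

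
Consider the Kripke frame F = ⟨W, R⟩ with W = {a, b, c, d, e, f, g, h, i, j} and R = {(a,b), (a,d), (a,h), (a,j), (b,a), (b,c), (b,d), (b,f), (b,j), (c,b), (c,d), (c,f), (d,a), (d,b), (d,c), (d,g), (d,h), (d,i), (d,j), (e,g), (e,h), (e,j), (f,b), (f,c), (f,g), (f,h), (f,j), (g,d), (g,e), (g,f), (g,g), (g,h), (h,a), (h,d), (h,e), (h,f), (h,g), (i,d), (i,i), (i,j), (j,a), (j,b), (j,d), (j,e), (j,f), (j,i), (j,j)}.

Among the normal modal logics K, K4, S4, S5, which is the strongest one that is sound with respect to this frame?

Transitive (axiom 4): no — a R b and b R c, but not a R c.
Reflexive (axiom T): no — a is not related to itself.
Euclidean (axiom 5): no — a R b and a R h, but not b R h.
So F validates K; K4 would additionally require R to be transitive. The strongest is K.

K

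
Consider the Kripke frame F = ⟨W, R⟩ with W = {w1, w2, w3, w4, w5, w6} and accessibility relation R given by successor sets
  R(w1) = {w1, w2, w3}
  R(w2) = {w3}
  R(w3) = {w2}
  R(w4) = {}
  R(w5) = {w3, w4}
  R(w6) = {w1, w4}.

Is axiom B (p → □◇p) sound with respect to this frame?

No

By correspondence theory, B is valid on a frame iff R is symmetric.
Symmetric: no — w1 R w2 but not w2 R w1.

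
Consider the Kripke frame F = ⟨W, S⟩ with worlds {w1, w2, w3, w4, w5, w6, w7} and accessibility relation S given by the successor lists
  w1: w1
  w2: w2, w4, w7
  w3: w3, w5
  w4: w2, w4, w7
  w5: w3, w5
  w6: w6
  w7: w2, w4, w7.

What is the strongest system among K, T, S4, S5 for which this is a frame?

S5

Reflexive (axiom T): yes — every world is S-related to itself.
Transitive (axiom 4): yes — every two-step S-path is closed by a direct edge.
Euclidean (axiom 5): yes — any two successors of a common world are S-related.
So F validates K, T, S4, S5. The strongest is S5.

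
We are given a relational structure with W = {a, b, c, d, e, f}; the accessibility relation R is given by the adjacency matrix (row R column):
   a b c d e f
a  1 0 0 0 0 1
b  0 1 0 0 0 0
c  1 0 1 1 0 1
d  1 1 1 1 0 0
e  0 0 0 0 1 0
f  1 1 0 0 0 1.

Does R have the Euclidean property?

Euclidean: no — c R a and c R d, but not a R d.

No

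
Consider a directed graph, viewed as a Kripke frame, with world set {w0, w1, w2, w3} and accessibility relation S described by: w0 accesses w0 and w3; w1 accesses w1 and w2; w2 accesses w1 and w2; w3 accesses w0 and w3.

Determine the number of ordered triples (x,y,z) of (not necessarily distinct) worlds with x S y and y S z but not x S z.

S is transitive; there are no such tuples.

0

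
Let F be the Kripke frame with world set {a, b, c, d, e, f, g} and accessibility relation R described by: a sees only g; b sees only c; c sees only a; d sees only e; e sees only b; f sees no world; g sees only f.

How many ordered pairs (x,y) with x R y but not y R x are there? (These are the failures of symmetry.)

6

Enumerating: (a,g), (b,c), (c,a), (d,e), (e,b), (g,f).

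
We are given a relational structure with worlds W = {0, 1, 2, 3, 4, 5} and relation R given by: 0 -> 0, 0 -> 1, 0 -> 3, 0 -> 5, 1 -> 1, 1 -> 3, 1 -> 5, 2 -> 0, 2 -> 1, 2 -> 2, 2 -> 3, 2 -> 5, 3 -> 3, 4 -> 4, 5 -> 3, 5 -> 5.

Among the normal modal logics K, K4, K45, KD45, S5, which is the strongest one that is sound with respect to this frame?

Transitive (axiom 4): yes — every two-step R-path is closed by a direct edge.
Euclidean (axiom 5): no — 0 R 3 and 0 R 1, but not 3 R 1.
Serial (axiom D): yes — every world has a successor (e.g. 0 R 0).
Reflexive (axiom T): yes — every world is R-related to itself.
So F validates K, K4; K45 would additionally require R to be Euclidean. The strongest is K4.

K4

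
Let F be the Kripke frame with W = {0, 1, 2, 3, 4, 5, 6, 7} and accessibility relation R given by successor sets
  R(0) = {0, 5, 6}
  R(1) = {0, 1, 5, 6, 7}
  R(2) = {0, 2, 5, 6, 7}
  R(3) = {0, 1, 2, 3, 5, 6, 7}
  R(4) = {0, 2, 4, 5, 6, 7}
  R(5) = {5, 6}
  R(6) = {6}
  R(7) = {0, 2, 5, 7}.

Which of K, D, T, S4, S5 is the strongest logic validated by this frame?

T

Serial (axiom D): yes — every world has a successor (e.g. 0 R 0).
Reflexive (axiom T): yes — every world is R-related to itself.
Transitive (axiom 4): no — 1 R 7 and 7 R 2, but not 1 R 2.
Euclidean (axiom 5): no — 0 R 6 and 0 R 5, but not 6 R 5.
So F validates K, D, T; S4 would additionally require R to be transitive. The strongest is T.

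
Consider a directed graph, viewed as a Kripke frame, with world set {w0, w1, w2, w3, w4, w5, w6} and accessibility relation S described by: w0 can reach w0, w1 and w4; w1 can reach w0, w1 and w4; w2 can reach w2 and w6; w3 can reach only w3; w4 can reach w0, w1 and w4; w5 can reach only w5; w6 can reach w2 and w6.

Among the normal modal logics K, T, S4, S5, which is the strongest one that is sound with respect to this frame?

S5

Reflexive (axiom T): yes — every world is S-related to itself.
Transitive (axiom 4): yes — every two-step S-path is closed by a direct edge.
Euclidean (axiom 5): yes — any two successors of a common world are S-related.
So F validates K, T, S4, S5. The strongest is S5.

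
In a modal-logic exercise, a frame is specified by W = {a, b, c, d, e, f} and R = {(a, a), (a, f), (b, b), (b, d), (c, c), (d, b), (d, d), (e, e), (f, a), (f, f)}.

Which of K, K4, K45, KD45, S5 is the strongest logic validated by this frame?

Transitive (axiom 4): yes — every two-step R-path is closed by a direct edge.
Euclidean (axiom 5): yes — any two successors of a common world are R-related.
Serial (axiom D): yes — every world has a successor (e.g. a R a).
Reflexive (axiom T): yes — every world is R-related to itself.
So F validates K, K4, K45, KD45, S5. The strongest is S5.

S5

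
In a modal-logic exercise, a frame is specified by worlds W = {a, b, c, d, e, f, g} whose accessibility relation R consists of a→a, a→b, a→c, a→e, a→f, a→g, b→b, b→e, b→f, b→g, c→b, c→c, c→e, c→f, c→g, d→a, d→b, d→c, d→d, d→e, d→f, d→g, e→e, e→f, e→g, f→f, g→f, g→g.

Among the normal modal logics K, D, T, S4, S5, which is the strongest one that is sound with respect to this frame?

S4

Serial (axiom D): yes — every world has a successor (e.g. a R a).
Reflexive (axiom T): yes — every world is R-related to itself.
Transitive (axiom 4): yes — every two-step R-path is closed by a direct edge.
Euclidean (axiom 5): no — a R b and a R c, but not b R c.
So F validates K, D, T, S4; S5 would additionally require R to be Euclidean. The strongest is S4.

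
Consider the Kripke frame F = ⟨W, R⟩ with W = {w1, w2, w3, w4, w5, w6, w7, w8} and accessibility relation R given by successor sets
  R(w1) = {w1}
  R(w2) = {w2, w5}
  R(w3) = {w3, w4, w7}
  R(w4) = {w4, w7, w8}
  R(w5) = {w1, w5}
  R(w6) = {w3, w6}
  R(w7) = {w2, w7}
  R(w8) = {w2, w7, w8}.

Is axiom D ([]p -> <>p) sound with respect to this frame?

Yes

Axiom D corresponds to the accessibility relation being serial.
Serial: yes — every world has a successor (e.g. w1 R w1).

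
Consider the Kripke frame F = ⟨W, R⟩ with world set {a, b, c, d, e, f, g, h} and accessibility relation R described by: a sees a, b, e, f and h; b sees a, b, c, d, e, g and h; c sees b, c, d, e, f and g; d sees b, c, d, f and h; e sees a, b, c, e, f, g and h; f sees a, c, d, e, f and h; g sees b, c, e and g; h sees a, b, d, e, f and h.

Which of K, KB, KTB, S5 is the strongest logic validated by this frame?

Symmetric (axiom B): yes — every pair in R has its reverse in R.
Reflexive (axiom T): yes — every world is R-related to itself.
Euclidean (axiom 5): no — a R b and a R f, but not b R f.
So F validates K, KB, KTB; S5 would additionally require R to be Euclidean. The strongest is KTB.

KTB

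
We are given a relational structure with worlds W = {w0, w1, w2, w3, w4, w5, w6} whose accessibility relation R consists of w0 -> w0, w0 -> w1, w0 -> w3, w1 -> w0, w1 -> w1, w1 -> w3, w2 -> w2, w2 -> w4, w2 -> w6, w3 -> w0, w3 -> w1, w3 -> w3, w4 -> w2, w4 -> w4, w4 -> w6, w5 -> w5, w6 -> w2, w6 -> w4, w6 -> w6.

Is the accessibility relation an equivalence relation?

Yes

Reflexive: yes — every world is R-related to itself.
Symmetric: yes — every pair in R has its reverse in R.
Transitive: yes — every two-step R-path is closed by a direct edge.
So R is an equivalence relation.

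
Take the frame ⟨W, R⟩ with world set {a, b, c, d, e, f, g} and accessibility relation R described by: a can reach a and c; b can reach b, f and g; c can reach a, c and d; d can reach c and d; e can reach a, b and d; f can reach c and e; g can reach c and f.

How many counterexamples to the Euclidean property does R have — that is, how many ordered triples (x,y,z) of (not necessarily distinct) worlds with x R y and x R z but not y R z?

18

Enumerating: (b,f,b), (b,f,f), (b,f,g), (b,g,b), (b,g,g), (c,a,d), (c,d,a), (e,a,b), (e,a,d), (e,b,a), (e,b,d), (e,d,a), (e,d,b), (f,c,e), (f,e,c), (f,e,e), (g,c,f), (g,f,f).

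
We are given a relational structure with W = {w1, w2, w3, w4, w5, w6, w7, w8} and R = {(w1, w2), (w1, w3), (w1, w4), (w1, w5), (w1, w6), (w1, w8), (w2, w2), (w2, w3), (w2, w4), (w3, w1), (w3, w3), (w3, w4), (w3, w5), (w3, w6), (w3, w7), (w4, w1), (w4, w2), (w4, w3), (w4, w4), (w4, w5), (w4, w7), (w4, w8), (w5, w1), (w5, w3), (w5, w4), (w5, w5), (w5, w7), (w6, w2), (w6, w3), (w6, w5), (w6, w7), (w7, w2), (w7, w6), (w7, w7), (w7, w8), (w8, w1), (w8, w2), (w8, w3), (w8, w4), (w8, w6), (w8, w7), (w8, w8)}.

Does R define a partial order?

Reflexive: no — w1 is not related to itself.
Transitive: no — w1 R w3 and w3 R w7, but not w1 R w7.
Antisymmetric: no — w1 R w3 and w3 R w1 with w1 ≠ w3.
So R is not a partial order.

No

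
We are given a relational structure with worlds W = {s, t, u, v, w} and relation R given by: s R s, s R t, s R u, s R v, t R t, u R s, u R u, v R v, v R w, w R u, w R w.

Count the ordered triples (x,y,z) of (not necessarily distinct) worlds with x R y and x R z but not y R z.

10

Enumerating: (s,t,s), (s,t,u), (s,t,v), (s,u,t), (s,u,v), (s,v,s), (s,v,t), (s,v,u), (v,w,v), (w,u,w).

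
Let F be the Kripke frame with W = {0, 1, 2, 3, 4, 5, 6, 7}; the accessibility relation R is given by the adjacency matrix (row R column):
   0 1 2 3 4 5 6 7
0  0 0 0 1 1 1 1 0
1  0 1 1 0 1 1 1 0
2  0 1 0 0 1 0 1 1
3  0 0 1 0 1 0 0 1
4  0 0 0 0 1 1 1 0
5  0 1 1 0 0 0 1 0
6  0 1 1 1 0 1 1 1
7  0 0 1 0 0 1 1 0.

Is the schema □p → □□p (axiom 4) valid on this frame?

No

The schema 4 characterises exactly the transitive frames.
Transitive: no — 0 R 3 and 3 R 2, but not 0 R 2.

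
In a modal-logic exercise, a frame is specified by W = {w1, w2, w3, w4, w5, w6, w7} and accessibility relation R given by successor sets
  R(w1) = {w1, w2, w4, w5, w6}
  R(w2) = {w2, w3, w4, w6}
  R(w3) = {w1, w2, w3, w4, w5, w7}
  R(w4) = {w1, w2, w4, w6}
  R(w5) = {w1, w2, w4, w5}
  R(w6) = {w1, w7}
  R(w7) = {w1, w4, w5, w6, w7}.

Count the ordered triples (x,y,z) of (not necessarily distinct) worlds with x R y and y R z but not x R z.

29

Enumerating: (w1,w2,w3), (w1,w6,w7), (w2,w3,w1), (w2,w3,w5), (w2,w3,w7), (w2,w4,w1), (w2,w6,w1), (w2,w6,w7), (w3,w1,w6), (w3,w2,w6), (w3,w4,w6), (w3,w7,w6), … and 17 more.
Total: 29.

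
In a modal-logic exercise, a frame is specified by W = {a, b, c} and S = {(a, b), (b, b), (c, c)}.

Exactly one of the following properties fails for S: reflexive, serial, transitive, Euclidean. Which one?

Reflexive: no — a is not related to itself.
Serial: yes — every world has a successor (e.g. a S b).
Transitive: yes — every two-step S-path is closed by a direct edge.
Euclidean: yes — any two successors of a common world are S-related.
Only reflexive fails.

reflexive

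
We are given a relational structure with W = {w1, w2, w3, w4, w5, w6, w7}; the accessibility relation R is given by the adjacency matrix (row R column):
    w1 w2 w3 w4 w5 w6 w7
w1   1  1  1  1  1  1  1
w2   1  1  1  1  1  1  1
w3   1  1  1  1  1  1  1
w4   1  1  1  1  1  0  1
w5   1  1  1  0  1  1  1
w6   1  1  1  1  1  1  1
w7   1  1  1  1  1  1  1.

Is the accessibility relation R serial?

Yes

Serial: yes — every world has a successor (e.g. w1 R w1).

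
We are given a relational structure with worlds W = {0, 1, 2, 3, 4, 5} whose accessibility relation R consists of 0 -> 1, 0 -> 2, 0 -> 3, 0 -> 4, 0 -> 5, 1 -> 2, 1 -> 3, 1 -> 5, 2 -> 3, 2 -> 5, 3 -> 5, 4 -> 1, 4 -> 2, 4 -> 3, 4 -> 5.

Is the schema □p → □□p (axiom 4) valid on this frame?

Yes

Axiom 4 corresponds to the accessibility relation being transitive.
Transitive: yes — every two-step R-path is closed by a direct edge.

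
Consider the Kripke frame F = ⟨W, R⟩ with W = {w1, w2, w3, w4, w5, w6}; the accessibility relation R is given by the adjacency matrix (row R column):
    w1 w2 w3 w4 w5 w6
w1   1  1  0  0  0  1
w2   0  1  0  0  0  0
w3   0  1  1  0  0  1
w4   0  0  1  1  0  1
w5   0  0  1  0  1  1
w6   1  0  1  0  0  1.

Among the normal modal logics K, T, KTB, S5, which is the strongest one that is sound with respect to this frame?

T

Reflexive (axiom T): yes — every world is R-related to itself.
Symmetric (axiom B): no — w1 R w2 but not w2 R w1.
Euclidean (axiom 5): no — w1 R w2 and w1 R w6, but not w2 R w6.
So F validates K, T; KTB would additionally require R to be symmetric. The strongest is T.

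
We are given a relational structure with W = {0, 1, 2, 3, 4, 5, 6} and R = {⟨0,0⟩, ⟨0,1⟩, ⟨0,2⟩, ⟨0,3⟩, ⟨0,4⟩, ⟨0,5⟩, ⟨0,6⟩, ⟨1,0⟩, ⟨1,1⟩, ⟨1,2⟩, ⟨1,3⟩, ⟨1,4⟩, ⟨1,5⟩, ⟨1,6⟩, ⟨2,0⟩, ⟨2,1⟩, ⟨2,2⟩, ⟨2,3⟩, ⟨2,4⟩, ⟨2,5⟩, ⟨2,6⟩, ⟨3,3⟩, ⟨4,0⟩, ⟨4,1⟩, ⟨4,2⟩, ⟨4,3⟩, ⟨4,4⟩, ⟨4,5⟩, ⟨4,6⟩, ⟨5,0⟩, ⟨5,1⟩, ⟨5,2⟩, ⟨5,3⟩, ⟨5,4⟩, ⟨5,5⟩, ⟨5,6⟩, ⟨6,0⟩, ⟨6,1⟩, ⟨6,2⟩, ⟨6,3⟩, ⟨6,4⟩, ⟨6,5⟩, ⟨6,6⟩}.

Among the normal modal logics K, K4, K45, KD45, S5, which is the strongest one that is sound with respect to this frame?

Transitive (axiom 4): yes — every two-step R-path is closed by a direct edge.
Euclidean (axiom 5): no — 0 R 3 and 0 R 1, but not 3 R 1.
Serial (axiom D): yes — every world has a successor (e.g. 0 R 0).
Reflexive (axiom T): yes — every world is R-related to itself.
So F validates K, K4; K45 would additionally require R to be Euclidean. The strongest is K4.

K4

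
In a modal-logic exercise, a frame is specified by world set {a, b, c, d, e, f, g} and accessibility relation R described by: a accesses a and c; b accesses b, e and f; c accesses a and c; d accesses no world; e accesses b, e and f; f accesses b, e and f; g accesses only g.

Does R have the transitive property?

Transitive: yes — every two-step R-path is closed by a direct edge.

Yes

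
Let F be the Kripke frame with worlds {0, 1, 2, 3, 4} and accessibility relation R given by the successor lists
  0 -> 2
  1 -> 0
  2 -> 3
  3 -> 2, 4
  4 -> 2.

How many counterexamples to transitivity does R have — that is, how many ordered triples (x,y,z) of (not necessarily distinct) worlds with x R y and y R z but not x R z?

6

Enumerating: (0,2,3), (1,0,2), (2,3,2), (2,3,4), (3,2,3), (4,2,3).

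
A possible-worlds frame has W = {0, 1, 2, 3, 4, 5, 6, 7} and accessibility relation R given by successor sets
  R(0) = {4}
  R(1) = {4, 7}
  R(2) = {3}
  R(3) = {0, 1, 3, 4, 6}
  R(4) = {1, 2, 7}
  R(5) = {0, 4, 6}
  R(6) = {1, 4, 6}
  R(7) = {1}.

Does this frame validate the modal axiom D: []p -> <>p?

By correspondence theory, D is valid on a frame iff R is serial.
Serial: yes — every world has a successor (e.g. 0 R 4).

Yes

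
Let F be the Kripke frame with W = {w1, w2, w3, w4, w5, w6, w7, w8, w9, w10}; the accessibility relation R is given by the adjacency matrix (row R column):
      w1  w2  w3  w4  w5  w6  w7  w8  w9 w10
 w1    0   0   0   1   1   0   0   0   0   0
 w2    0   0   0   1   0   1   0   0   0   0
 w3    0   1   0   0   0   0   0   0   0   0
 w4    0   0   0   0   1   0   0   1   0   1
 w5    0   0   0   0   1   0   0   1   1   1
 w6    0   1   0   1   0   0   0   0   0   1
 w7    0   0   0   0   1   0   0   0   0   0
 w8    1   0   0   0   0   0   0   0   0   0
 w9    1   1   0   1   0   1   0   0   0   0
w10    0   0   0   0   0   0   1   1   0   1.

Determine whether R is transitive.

Transitive: no — w1 R w4 and w4 R w10, but not w1 R w10.

No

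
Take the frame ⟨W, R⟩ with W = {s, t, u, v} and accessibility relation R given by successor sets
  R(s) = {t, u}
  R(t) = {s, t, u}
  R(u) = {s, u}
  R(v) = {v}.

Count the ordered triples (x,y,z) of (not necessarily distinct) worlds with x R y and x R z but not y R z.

4

Enumerating: (s,u,t), (t,s,s), (t,u,t), (u,s,s).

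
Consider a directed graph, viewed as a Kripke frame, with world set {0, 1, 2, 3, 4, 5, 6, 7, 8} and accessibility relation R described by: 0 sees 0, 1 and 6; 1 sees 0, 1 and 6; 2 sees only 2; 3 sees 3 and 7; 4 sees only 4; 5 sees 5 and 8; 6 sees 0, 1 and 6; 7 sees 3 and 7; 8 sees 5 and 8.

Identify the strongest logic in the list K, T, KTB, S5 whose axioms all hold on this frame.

S5

Reflexive (axiom T): yes — every world is R-related to itself.
Symmetric (axiom B): yes — every pair in R has its reverse in R.
Euclidean (axiom 5): yes — any two successors of a common world are R-related.
So F validates K, T, KTB, S5. The strongest is S5.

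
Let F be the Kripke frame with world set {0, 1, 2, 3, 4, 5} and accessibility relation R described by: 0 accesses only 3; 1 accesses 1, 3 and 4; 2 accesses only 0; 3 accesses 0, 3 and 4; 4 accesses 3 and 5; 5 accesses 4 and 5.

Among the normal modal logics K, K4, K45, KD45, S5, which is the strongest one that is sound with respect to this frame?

K

Transitive (axiom 4): no — 0 R 3 and 3 R 4, but not 0 R 4.
Euclidean (axiom 5): no — 3 R 0 and 3 R 4, but not 0 R 4.
Serial (axiom D): yes — every world has a successor (e.g. 0 R 3).
Reflexive (axiom T): no — 0 is not related to itself.
So F validates K; K4 would additionally require R to be transitive. The strongest is K.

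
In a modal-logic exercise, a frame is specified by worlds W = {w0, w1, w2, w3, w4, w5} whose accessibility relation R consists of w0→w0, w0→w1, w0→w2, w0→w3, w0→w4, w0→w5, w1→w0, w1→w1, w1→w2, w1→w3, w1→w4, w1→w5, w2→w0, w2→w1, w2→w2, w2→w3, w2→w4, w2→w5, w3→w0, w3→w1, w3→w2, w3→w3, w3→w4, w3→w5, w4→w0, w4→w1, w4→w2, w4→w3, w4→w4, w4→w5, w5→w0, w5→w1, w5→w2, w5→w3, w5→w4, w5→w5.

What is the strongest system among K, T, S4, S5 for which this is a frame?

S5

Reflexive (axiom T): yes — every world is R-related to itself.
Transitive (axiom 4): yes — every two-step R-path is closed by a direct edge.
Euclidean (axiom 5): yes — any two successors of a common world are R-related.
So F validates K, T, S4, S5. The strongest is S5.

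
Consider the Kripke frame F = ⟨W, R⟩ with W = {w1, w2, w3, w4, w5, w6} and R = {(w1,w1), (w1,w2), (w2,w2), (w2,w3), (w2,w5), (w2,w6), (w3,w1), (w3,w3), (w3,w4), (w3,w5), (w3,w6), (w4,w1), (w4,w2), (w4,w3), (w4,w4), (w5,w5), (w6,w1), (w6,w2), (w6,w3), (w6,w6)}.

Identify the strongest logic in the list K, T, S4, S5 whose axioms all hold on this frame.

Reflexive (axiom T): yes — every world is R-related to itself.
Transitive (axiom 4): no — w1 R w2 and w2 R w3, but not w1 R w3.
Euclidean (axiom 5): no — w2 R w5 and w2 R w3, but not w5 R w3.
So F validates K, T; S4 would additionally require R to be transitive. The strongest is T.

T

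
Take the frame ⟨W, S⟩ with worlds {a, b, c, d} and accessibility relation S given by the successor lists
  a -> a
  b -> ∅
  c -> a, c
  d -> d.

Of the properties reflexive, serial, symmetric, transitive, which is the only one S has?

Reflexive: no — b is not related to itself.
Serial: no — b has no S-successor.
Symmetric: no — c S a but not a S c.
Transitive: yes — every two-step S-path is closed by a direct edge.
Only transitive holds.

transitive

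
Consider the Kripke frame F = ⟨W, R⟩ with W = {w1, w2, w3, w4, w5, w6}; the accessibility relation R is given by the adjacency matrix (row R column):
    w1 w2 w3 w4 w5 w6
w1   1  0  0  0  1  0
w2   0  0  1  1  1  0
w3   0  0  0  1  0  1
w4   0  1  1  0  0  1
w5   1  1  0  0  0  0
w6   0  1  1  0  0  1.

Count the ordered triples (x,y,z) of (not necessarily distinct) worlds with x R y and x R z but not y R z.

Enumerating: (w1,w5,w5), (w2,w3,w3), (w2,w3,w5), (w2,w4,w4), (w2,w4,w5), (w2,w5,w3), (w2,w5,w4), (w2,w5,w5), (w3,w4,w4), (w3,w6,w4), (w4,w2,w2), (w4,w2,w6), … and 9 more.
Total: 21.

21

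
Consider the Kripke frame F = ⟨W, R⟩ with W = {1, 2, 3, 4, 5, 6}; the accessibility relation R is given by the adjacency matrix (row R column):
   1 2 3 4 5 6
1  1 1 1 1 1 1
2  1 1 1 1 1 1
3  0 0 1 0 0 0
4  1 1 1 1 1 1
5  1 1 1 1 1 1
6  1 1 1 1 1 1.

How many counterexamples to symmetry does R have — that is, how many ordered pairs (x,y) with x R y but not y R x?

5

Enumerating: (1,3), (2,3), (4,3), (5,3), (6,3).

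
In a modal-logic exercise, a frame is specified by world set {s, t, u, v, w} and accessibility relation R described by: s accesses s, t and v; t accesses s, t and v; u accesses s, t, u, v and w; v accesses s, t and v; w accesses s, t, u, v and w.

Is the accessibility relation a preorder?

Reflexive: yes — every world is R-related to itself.
Transitive: yes — every two-step R-path is closed by a direct edge.
So R is a preorder.

Yes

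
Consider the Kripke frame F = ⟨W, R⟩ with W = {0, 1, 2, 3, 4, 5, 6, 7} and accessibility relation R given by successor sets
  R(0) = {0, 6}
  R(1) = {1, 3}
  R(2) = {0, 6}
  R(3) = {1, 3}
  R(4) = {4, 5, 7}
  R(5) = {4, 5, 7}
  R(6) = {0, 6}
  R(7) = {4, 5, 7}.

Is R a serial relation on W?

Yes

Serial: yes — every world has a successor (e.g. 0 R 0).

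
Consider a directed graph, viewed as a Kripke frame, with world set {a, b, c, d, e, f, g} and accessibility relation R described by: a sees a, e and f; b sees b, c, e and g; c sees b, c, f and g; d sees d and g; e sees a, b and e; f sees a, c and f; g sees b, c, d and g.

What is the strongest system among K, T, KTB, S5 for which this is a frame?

KTB

Reflexive (axiom T): yes — every world is R-related to itself.
Symmetric (axiom B): yes — every pair in R has its reverse in R.
Euclidean (axiom 5): no — a R e and a R f, but not e R f.
So F validates K, T, KTB; S5 would additionally require R to be Euclidean. The strongest is KTB.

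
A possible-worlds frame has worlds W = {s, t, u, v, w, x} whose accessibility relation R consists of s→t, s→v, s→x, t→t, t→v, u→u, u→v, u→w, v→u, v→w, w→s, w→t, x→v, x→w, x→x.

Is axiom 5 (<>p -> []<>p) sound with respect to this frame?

The schema 5 characterises exactly the Euclidean frames.
Euclidean: no — s R t and s R x, but not t R x.

No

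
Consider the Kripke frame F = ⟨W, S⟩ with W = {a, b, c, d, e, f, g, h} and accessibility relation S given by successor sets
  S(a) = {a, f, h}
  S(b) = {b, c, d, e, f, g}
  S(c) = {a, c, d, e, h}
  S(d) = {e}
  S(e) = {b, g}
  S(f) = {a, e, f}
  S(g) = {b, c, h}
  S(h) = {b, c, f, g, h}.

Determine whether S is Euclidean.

No

Euclidean: no — a S f and a S h, but not f S h.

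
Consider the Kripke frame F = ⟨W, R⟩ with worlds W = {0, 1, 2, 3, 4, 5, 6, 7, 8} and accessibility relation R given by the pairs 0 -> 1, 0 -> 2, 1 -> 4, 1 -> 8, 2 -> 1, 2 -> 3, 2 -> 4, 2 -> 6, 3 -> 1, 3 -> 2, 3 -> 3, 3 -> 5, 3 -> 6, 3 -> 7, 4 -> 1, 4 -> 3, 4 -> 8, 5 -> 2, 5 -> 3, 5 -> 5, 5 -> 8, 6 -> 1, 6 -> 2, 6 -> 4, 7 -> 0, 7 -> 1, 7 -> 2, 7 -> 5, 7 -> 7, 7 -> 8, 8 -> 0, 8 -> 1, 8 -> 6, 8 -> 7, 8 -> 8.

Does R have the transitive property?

Transitive: no — 0 R 1 and 1 R 4, but not 0 R 4.

No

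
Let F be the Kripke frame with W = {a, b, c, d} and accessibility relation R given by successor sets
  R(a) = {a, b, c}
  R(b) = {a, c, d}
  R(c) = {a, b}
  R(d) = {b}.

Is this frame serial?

Serial: yes — every world has a successor (e.g. a R a).

Yes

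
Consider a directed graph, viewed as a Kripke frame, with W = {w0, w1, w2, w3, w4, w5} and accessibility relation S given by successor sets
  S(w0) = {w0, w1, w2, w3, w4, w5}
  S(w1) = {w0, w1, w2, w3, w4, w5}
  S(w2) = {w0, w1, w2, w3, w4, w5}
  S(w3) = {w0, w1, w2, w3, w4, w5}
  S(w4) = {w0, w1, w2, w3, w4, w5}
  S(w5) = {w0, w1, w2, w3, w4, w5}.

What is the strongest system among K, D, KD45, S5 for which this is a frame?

Serial (axiom D): yes — every world has a successor (e.g. w0 S w0).
Euclidean (axiom 5): yes — any two successors of a common world are S-related.
Transitive (axiom 4): yes — every two-step S-path is closed by a direct edge.
Reflexive (axiom T): yes — every world is S-related to itself.
So F validates K, D, KD45, S5. The strongest is S5.

S5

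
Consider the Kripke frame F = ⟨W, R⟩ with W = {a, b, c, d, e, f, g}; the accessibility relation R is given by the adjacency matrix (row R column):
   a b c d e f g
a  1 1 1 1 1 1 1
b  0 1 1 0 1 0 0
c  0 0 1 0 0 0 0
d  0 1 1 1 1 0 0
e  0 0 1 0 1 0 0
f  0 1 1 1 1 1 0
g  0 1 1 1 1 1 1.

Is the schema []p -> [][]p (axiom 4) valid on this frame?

Yes

The schema 4 characterises exactly the transitive frames.
Transitive: yes — every two-step R-path is closed by a direct edge.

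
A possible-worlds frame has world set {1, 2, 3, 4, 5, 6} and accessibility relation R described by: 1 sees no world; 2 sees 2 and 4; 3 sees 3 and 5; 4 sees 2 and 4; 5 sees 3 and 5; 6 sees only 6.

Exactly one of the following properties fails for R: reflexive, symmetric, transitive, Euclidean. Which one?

reflexive

Reflexive: no — 1 is not related to itself.
Symmetric: yes — every pair in R has its reverse in R.
Transitive: yes — every two-step R-path is closed by a direct edge.
Euclidean: yes — any two successors of a common world are R-related.
Only reflexive fails.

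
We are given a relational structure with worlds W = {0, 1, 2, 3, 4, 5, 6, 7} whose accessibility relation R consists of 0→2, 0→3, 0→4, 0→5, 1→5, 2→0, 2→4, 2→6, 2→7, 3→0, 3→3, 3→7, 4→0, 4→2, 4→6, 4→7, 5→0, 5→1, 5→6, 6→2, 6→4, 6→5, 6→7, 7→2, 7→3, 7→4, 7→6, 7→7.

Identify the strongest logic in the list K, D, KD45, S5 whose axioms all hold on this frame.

Serial (axiom D): yes — every world has a successor (e.g. 0 R 2).
Euclidean (axiom 5): no — 0 R 2 and 0 R 3, but not 2 R 3.
Transitive (axiom 4): no — 0 R 2 and 2 R 6, but not 0 R 6.
Reflexive (axiom T): no — 0 is not related to itself.
So F validates K, D; KD45 would additionally require R to be Euclidean and transitive. The strongest is D.

D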